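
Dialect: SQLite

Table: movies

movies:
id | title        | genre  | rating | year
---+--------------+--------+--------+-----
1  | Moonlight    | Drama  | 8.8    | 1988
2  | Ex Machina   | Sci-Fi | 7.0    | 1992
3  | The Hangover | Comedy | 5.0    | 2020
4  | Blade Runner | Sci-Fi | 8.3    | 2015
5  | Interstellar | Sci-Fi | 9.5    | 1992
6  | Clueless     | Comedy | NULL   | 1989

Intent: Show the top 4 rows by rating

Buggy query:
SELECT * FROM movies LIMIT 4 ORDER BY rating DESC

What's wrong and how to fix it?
Bug: ORDER BY cannot follow LIMIT; LIMIT is the final clause

Fix: Sort with ORDER BY, then apply LIMIT

Corrected query:
SELECT * FROM movies ORDER BY rating DESC LIMIT 4

Result:
id | title        | genre  | rating | year
---+--------------+--------+--------+-----
5  | Interstellar | Sci-Fi | 9.5    | 1992
1  | Moonlight    | Drama  | 8.8    | 1988
4  | Blade Runner | Sci-Fi | 8.3    | 2015
2  | Ex Machina   | Sci-Fi | 7      | 1992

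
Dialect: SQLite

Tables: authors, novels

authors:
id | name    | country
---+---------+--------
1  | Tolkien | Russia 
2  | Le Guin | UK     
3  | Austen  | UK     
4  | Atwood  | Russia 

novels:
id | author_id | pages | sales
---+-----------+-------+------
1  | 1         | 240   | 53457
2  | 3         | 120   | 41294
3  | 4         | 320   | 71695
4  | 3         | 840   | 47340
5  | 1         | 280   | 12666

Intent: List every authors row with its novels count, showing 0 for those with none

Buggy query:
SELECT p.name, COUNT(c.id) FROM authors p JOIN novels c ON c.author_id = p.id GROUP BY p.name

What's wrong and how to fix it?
Bug: INNER JOIN drops authors rows that have no matching novels rows

Fix: Switch to LEFT JOIN to retain unmatched parent rows

Corrected query:
SELECT p.name, COUNT(c.id) FROM authors p LEFT JOIN novels c ON c.author_id = p.id GROUP BY p.name

Result:
name    | COUNT(c.id)
--------+------------
Atwood  | 1          
Austen  | 2          
Le Guin | 0          
Tolkien | 2          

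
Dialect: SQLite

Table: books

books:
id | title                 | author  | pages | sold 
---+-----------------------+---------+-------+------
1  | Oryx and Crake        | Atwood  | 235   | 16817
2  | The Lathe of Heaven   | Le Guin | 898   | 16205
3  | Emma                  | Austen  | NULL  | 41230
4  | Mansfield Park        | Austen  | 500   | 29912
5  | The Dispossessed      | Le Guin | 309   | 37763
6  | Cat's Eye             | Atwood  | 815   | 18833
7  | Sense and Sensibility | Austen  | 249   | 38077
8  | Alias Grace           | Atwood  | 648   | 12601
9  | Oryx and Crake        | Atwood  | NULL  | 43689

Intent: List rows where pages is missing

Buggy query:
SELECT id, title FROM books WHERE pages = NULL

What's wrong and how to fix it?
Bug: '= NULL' is always unknown in SQL three-valued logic, so no rows match

Fix: Use IS NULL to test for NULL

Corrected query:
SELECT id, title FROM books WHERE pages IS NULL

Result:
id | title         
---+---------------
3  | Emma          
9  | Oryx and Crake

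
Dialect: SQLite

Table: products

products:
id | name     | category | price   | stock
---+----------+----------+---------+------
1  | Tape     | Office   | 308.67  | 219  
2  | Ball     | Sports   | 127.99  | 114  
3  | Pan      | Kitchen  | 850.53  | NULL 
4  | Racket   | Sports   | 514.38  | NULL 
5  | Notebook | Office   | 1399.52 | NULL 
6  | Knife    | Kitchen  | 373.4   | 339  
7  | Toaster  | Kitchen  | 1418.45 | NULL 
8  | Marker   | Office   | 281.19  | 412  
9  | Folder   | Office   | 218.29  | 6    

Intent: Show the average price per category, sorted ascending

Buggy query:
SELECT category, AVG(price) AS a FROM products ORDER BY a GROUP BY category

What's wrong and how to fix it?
Bug: GROUP BY must precede ORDER BY

Fix: Reorder: SELECT … FROM … GROUP BY … ORDER BY …

Corrected query:
SELECT category, AVG(price) AS a FROM products GROUP BY category ORDER BY a

Result:
category | a         
---------+-----------
Sports   | 321.185   
Office   | 551.9175  
Kitchen  | 880.793333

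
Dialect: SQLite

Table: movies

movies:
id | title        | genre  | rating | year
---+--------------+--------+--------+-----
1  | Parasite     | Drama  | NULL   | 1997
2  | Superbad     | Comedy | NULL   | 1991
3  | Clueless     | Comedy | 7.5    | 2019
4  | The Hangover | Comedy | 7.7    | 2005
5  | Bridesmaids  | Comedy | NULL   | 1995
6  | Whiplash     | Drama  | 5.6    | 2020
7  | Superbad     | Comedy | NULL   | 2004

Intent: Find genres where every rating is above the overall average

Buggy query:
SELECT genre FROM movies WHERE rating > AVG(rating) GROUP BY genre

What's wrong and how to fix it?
Bug: AVG() is an aggregate; it can't sit directly in WHERE

Fix: Compute the overall average in a scalar subquery and compare each group's MIN against it in HAVING

Corrected query:
SELECT genre FROM movies GROUP BY genre HAVING MIN(rating) > (SELECT AVG(rating) FROM movies)

Result:
genre 
------
Comedy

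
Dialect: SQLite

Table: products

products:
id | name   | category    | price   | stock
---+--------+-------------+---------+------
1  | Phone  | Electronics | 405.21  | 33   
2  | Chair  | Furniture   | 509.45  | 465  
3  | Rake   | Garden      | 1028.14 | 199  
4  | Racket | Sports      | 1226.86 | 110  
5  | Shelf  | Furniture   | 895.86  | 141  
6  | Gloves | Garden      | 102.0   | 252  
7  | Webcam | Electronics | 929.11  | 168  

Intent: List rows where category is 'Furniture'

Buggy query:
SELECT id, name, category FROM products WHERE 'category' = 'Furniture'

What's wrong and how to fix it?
Bug: Single quotes denote string literals in SQL; the column name is being compared as a constant string

Fix: Reference the column as category without single quotes

Corrected query:
SELECT id, name, category FROM products WHERE category = 'Furniture'

Result:
id | name  | category 
---+-------+----------
2  | Chair | Furniture
5  | Shelf | Furniture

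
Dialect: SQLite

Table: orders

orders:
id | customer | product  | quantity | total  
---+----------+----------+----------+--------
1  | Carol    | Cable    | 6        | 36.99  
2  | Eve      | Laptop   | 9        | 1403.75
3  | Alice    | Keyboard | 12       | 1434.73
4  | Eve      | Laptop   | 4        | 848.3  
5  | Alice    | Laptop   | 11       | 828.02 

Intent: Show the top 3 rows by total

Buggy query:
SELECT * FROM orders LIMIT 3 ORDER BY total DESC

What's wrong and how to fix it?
Bug: LIMIT must come after ORDER BY

Fix: Sort with ORDER BY, then apply LIMIT

Corrected query:
SELECT * FROM orders ORDER BY total DESC LIMIT 3

Result:
id | customer | product  | quantity | total  
---+----------+----------+----------+--------
3  | Alice    | Keyboard | 12       | 1434.73
2  | Eve      | Laptop   | 9        | 1403.75
4  | Eve      | Laptop   | 4        | 848.3  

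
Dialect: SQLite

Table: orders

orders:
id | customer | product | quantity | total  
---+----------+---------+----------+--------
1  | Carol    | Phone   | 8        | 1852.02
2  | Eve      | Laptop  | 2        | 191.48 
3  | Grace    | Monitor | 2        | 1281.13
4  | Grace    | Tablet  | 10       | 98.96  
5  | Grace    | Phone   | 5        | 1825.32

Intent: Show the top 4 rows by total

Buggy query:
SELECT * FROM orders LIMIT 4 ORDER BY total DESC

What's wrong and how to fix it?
Bug: LIMIT must come after ORDER BY

Fix: Sort with ORDER BY, then apply LIMIT

Corrected query:
SELECT * FROM orders ORDER BY total DESC LIMIT 4

Result:
id | customer | product | quantity | total  
---+----------+---------+----------+--------
1  | Carol    | Phone   | 8        | 1852.02
5  | Grace    | Phone   | 5        | 1825.32
3  | Grace    | Monitor | 2        | 1281.13
2  | Eve      | Laptop  | 2        | 191.48 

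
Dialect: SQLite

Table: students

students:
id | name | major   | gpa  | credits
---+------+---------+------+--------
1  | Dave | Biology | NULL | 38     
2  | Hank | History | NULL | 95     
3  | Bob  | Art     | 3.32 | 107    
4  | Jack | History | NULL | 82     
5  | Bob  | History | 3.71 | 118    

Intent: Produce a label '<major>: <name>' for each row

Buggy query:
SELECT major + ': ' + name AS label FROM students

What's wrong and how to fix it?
Bug: SQLite uses || for string concatenation; + coerces text to numbers (yielding 0)

Fix: Use the || operator for string concatenation

Corrected query:
SELECT major || ': ' || name AS label FROM students

Result:
label        
-------------
Biology: Dave
History: Hank
Art: Bob     
History: Jack
History: Bob 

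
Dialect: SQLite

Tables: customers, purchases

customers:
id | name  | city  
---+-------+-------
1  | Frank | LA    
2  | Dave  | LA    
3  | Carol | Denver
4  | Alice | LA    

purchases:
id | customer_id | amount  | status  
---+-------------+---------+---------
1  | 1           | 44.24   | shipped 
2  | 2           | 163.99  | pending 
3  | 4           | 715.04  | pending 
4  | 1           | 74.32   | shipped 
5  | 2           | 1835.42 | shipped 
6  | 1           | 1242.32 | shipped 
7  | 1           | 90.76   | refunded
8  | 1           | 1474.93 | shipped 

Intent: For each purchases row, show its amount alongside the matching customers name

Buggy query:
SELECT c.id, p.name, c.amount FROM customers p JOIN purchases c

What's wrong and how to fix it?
Bug: Missing join condition: each purchases row is matched to all customers rows instead of just its own

Fix: Specify the join condition linking the foreign key to the parent id

Corrected query:
SELECT c.id, p.name, c.amount FROM customers p JOIN purchases c ON c.customer_id = p.id

Result:
id | name  | amount 
---+-------+--------
1  | Frank | 44.24  
2  | Dave  | 163.99 
3  | Alice | 715.04 
4  | Frank | 74.32  
5  | Dave  | 1835.42
6  | Frank | 1242.32
7  | Frank | 90.76  
8  | Frank | 1474.93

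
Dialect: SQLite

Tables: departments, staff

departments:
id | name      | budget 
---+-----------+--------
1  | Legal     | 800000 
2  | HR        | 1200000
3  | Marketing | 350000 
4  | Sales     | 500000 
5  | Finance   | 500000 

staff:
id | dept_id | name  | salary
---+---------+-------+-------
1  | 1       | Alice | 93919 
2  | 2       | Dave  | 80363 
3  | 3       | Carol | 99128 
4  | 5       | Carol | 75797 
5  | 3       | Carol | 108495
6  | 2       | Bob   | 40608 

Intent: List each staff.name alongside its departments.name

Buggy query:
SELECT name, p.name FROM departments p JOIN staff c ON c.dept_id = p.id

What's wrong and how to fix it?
Bug: 'name' exists in both joined tables, so the database can't tell which one is meant

Fix: Prefix ambiguous columns with the table alias

Corrected query:
SELECT c.name, p.name FROM departments p JOIN staff c ON c.dept_id = p.id

Result:
name  | name     
------+----------
Alice | Legal    
Dave  | HR       
Carol | Marketing
Carol | Finance  
Carol | Marketing
Bob   | HR       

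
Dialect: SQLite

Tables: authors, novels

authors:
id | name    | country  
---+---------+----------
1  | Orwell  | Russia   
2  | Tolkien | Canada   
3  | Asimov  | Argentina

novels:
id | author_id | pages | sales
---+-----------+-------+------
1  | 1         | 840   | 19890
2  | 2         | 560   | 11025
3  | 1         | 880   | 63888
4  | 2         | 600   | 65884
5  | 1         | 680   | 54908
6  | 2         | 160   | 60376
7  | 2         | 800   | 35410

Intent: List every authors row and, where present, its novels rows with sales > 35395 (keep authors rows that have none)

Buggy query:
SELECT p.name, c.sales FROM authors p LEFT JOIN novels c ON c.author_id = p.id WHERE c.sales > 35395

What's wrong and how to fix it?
Bug: Filtering c.sales in WHERE discards the NULL rows produced by LEFT JOIN, turning it into an inner join

Fix: Put 'c.sales > 35395' in the JOIN's ON clause instead of WHERE

Corrected query:
SELECT p.name, c.sales FROM authors p LEFT JOIN novels c ON c.author_id = p.id AND c.sales > 35395

Result:
name    | sales
--------+------
Orwell  | 54908
Orwell  | 63888
Tolkien | 35410
Tolkien | 60376
Tolkien | 65884
Asimov  | NULL 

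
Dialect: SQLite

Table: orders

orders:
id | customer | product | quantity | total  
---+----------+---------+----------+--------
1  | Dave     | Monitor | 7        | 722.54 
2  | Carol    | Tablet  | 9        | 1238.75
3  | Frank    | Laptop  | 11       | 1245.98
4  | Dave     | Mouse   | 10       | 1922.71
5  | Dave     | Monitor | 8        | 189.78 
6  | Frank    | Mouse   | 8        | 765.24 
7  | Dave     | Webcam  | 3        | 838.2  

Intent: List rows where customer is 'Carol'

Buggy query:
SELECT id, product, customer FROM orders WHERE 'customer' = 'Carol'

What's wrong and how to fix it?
Bug: 'customer' in single quotes is a string literal, not the column; the comparison is literal-vs-literal and never true

Fix: Remove the quotes around the column name (or use double quotes for an identifier)

Corrected query:
SELECT id, product, customer FROM orders WHERE customer = 'Carol'

Result:
id | product | customer
---+---------+---------
2  | Tablet  | Carol   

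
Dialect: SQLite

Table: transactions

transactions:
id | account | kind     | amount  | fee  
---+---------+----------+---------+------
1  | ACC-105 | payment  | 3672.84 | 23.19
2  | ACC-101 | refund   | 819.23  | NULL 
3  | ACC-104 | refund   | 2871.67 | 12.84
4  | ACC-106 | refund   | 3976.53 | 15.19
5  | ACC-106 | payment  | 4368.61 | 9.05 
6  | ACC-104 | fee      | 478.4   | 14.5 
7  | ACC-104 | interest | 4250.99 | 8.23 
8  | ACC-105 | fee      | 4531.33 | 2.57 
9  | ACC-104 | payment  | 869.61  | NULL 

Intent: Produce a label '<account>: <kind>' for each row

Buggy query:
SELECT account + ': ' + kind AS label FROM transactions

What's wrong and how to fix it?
Bug: SQLite uses || for string concatenation; + coerces text to numbers (yielding 0)

Fix: Use the || operator for string concatenation

Corrected query:
SELECT account || ': ' || kind AS label FROM transactions

Result:
label            
-----------------
ACC-105: payment 
ACC-101: refund  
ACC-104: refund  
ACC-106: refund  
ACC-106: payment 
ACC-104: fee     
ACC-104: interest
ACC-105: fee     
ACC-104: payment 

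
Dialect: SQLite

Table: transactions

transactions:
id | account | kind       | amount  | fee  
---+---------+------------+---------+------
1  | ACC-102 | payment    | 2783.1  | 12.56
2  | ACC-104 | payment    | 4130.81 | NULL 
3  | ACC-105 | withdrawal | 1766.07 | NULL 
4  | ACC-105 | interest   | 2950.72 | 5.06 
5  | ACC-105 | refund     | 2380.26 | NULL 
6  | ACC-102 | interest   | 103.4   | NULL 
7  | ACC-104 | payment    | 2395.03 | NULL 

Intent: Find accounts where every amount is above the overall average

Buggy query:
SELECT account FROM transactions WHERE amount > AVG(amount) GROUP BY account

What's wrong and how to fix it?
Bug: WHERE evaluates per row before aggregation, so AVG() is unavailable

Fix: Compute the overall average in a scalar subquery and compare each group's MIN against it in HAVING

Corrected query:
SELECT account FROM transactions GROUP BY account HAVING MIN(amount) > (SELECT AVG(amount) FROM transactions)

Result:
account
-------
ACC-104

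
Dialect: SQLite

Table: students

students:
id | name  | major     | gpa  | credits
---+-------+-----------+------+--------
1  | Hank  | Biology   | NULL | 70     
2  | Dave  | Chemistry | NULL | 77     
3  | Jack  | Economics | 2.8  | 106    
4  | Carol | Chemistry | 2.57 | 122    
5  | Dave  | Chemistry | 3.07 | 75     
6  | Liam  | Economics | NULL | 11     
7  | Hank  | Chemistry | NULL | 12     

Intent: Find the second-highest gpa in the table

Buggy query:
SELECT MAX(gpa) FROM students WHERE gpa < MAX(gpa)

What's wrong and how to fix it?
Bug: The inner MAX is an aggregate inside WHERE, which is not allowed

Fix: Put the inner MAX in a scalar subquery

Corrected query:
SELECT MAX(gpa) FROM students WHERE gpa < (SELECT MAX(gpa) FROM students)

Result:
MAX(gpa)
--------
2.8     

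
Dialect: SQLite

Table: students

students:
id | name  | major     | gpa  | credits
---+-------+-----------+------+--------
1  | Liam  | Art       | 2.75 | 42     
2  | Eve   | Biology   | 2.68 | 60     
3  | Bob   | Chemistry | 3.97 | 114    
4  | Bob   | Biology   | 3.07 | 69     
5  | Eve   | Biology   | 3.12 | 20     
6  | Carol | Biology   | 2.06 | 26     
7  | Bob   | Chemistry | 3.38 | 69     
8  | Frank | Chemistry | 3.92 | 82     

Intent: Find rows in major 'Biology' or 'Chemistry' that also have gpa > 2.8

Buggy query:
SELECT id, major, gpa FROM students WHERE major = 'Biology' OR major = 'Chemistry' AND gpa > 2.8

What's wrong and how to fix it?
Bug: AND binds tighter than OR, so this parses as major = 'Biology' OR (major = 'Chemistry' AND gpa > 2.8)

Fix: Group the OR with parentheses (or use IN), then AND the threshold

Corrected query:
SELECT id, major, gpa FROM students WHERE (major = 'Biology' OR major = 'Chemistry') AND gpa > 2.8

Result:
id | major     | gpa 
---+-----------+-----
3  | Chemistry | 3.97
4  | Biology   | 3.07
5  | Biology   | 3.12
7  | Chemistry | 3.38
8  | Chemistry | 3.92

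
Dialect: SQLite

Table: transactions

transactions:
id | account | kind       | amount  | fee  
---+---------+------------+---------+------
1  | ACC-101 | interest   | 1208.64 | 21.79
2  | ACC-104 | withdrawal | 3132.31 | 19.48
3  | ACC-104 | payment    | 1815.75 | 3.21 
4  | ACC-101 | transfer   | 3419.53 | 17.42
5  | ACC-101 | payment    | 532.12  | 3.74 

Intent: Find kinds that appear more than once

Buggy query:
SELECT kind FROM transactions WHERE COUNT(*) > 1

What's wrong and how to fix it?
Bug: COUNT(*) is an aggregate and cannot be used in WHERE

Fix: GROUP BY kind, then filter groups with HAVING COUNT(*) > 1

Corrected query:
SELECT kind FROM transactions GROUP BY kind HAVING COUNT(*) > 1

Result:
kind   
-------
payment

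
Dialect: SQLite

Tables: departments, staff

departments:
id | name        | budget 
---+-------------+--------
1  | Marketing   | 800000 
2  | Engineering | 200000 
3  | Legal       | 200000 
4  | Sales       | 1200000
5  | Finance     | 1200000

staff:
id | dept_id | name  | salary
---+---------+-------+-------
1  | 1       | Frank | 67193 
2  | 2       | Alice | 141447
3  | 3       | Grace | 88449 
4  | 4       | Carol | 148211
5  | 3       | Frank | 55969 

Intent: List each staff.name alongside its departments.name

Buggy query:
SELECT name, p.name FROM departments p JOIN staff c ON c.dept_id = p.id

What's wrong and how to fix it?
Bug: 'name' exists in both joined tables, so the database can't tell which one is meant

Fix: Qualify the column with its table alias (c.name)

Corrected query:
SELECT c.name, p.name FROM departments p JOIN staff c ON c.dept_id = p.id

Result:
name  | name       
------+------------
Frank | Marketing  
Alice | Engineering
Grace | Legal      
Carol | Sales      
Frank | Legal      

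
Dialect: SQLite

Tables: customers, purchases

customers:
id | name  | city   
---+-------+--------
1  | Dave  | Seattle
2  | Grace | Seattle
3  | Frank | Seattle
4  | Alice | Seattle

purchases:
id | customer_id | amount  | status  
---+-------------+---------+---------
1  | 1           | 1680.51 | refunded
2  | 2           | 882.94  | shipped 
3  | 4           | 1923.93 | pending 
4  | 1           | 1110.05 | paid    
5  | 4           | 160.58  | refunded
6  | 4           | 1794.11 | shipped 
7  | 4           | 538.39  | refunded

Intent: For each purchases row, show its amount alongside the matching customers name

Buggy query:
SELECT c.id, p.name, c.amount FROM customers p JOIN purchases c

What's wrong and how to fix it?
Bug: Missing join condition: each purchases row is matched to all customers rows instead of just its own

Fix: Specify the join condition linking the foreign key to the parent id

Corrected query:
SELECT c.id, p.name, c.amount FROM customers p JOIN purchases c ON c.customer_id = p.id

Result:
id | name  | amount 
---+-------+--------
1  | Dave  | 1680.51
2  | Grace | 882.94 
3  | Alice | 1923.93
4  | Dave  | 1110.05
5  | Alice | 160.58 
6  | Alice | 1794.11
7  | Alice | 538.39 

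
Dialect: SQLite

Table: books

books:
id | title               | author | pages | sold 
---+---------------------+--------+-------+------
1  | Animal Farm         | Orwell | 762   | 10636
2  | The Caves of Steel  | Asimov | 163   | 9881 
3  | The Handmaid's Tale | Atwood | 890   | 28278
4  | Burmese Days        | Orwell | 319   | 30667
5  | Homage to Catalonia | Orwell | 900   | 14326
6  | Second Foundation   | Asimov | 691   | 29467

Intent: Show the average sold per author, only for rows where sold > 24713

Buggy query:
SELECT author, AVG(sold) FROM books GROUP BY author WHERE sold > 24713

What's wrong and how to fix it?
Bug: WHERE cannot follow GROUP BY

Fix: Place WHERE between FROM and GROUP BY

Corrected query:
SELECT author, AVG(sold) FROM books WHERE sold > 24713 GROUP BY author

Result:
author | AVG(sold)
-------+----------
Asimov | 29467    
Atwood | 28278    
Orwell | 30667    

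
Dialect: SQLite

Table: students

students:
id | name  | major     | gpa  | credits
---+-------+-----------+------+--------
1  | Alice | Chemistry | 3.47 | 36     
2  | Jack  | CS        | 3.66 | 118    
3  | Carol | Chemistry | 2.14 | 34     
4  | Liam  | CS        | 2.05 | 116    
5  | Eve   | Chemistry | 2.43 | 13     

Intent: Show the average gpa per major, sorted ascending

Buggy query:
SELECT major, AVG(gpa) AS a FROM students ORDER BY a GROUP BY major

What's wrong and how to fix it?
Bug: ORDER BY appears before GROUP BY; SQL clause order requires GROUP BY first

Fix: Reorder: SELECT … FROM … GROUP BY … ORDER BY …

Corrected query:
SELECT major, AVG(gpa) AS a FROM students GROUP BY major ORDER BY a

Result:
major     | a    
----------+------
Chemistry | 2.68 
CS        | 2.855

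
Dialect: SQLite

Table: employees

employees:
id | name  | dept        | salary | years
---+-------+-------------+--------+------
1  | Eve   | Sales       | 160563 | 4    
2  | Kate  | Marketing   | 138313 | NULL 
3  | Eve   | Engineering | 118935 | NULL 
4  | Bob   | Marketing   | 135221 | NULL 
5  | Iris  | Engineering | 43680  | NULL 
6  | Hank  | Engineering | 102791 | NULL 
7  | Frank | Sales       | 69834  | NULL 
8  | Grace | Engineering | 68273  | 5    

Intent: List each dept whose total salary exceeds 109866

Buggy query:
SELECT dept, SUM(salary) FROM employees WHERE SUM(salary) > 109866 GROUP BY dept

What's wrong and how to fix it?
Bug: Aggregate functions cannot appear in a WHERE clause

Fix: Use HAVING (which filters groups after aggregation) instead of WHERE

Corrected query:
SELECT dept, SUM(salary) FROM employees GROUP BY dept HAVING SUM(salary) > 109866

Result:
dept        | SUM(salary)
------------+------------
Engineering | 333679     
Marketing   | 273534     
Sales       | 230397     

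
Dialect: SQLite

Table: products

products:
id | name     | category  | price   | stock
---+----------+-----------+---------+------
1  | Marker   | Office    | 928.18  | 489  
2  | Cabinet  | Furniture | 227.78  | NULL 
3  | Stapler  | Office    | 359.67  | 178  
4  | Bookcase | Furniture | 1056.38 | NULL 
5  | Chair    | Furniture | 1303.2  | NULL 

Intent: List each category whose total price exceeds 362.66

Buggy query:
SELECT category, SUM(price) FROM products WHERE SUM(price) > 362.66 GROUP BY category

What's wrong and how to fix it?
Bug: Aggregate functions cannot appear in a WHERE clause

Fix: Move the aggregate condition to a HAVING clause

Corrected query:
SELECT category, SUM(price) FROM products GROUP BY category HAVING SUM(price) > 362.66

Result:
category  | SUM(price)
----------+-----------
Furniture | 2587.36   
Office    | 1287.85   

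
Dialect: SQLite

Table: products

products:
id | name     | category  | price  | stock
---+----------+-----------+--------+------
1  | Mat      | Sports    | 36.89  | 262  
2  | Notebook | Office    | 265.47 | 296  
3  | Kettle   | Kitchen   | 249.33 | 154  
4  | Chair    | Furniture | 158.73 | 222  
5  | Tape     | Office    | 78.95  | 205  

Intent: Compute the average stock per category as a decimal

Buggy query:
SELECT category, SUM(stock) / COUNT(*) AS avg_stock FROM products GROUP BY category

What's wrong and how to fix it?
Bug: Both operands are integers, so '/' performs integer division and truncates

Fix: Cast one side to REAL so the division keeps the fractional part

Corrected query:
SELECT category, SUM(stock) * 1.0 / COUNT(*) AS avg_stock FROM products GROUP BY category

Result:
category  | avg_stock
----------+----------
Furniture | 222      
Kitchen   | 154      
Office    | 250.5    
Sports    | 262      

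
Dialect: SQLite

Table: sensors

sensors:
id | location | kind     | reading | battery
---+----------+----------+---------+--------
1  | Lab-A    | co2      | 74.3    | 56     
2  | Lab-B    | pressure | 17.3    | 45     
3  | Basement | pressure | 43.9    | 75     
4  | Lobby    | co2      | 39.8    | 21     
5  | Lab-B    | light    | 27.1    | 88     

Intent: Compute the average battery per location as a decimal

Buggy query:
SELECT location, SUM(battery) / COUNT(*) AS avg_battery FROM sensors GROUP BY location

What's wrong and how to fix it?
Bug: Both operands are integers, so '/' performs integer division and truncates

Fix: Cast one side to REAL so the division keeps the fractional part

Corrected query:
SELECT location, SUM(battery) * 1.0 / COUNT(*) AS avg_battery FROM sensors GROUP BY location

Result:
location | avg_battery
---------+------------
Basement | 75         
Lab-A    | 56         
Lab-B    | 66.5       
Lobby    | 21         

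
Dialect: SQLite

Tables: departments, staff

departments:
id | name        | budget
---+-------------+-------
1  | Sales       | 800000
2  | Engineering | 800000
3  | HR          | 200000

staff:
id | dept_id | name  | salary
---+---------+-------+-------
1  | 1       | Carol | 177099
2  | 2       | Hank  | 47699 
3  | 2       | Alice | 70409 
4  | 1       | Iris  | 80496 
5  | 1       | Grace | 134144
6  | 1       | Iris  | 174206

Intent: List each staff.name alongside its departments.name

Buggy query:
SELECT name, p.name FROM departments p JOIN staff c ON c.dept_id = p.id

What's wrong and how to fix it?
Bug: Both tables have a 'name' column; the unqualified reference is ambiguous

Fix: Prefix ambiguous columns with the table alias

Corrected query:
SELECT c.name, p.name FROM departments p JOIN staff c ON c.dept_id = p.id

Result:
name  | name       
------+------------
Carol | Sales      
Hank  | Engineering
Alice | Engineering
Iris  | Sales      
Grace | Sales      
Iris  | Sales      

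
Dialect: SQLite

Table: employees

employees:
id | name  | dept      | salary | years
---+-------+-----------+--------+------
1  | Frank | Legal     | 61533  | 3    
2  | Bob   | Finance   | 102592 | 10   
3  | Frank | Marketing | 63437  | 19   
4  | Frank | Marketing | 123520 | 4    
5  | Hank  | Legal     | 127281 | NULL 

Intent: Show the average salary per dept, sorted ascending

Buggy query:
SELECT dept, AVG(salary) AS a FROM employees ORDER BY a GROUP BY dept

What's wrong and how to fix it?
Bug: GROUP BY must precede ORDER BY

Fix: Reorder: SELECT … FROM … GROUP BY … ORDER BY …

Corrected query:
SELECT dept, AVG(salary) AS a FROM employees GROUP BY dept ORDER BY a

Result:
dept      | a      
----------+--------
Marketing | 93478.5
Legal     | 94407  
Finance   | 102592 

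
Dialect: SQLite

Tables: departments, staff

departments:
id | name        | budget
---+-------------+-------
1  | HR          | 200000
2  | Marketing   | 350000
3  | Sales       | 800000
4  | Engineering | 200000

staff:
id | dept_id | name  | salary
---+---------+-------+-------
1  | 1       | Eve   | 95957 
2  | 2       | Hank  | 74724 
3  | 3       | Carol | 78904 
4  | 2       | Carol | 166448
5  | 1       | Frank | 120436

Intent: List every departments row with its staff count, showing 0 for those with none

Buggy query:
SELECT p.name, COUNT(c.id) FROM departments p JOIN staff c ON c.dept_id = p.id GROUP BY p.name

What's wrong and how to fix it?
Bug: INNER JOIN drops departments rows that have no matching staff rows

Fix: Use LEFT JOIN so parents without children still appear (COUNT(c.id) gives 0)

Corrected query:
SELECT p.name, COUNT(c.id) FROM departments p LEFT JOIN staff c ON c.dept_id = p.id GROUP BY p.name

Result:
name        | COUNT(c.id)
------------+------------
Engineering | 0          
HR          | 2          
Marketing   | 2          
Sales       | 1          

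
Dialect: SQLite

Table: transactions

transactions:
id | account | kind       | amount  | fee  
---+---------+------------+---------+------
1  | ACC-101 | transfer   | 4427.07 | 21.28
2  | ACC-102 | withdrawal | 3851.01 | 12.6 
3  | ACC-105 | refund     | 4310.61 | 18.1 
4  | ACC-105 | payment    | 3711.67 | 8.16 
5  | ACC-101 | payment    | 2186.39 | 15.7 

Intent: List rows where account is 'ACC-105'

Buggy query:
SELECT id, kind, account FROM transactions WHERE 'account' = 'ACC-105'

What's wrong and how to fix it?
Bug: 'account' in single quotes is a string literal, not the column; the comparison is literal-vs-literal and never true

Fix: Reference the column as account without single quotes

Corrected query:
SELECT id, kind, account FROM transactions WHERE account = 'ACC-105'

Result:
id | kind    | account
---+---------+--------
3  | refund  | ACC-105
4  | payment | ACC-105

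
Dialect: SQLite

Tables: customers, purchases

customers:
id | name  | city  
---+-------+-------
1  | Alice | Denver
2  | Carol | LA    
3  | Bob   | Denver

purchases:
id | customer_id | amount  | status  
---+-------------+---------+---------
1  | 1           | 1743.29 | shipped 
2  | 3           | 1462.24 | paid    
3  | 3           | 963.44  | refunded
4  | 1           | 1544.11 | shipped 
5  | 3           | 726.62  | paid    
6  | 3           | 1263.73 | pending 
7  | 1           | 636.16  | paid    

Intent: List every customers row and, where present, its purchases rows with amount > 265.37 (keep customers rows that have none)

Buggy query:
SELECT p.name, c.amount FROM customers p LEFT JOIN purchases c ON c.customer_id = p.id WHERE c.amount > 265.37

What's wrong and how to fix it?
Bug: A WHERE condition on the right-hand table after LEFT JOIN drops unmatched parents

Fix: Put 'c.amount > 265.37' in the JOIN's ON clause instead of WHERE

Corrected query:
SELECT p.name, c.amount FROM customers p LEFT JOIN purchases c ON c.customer_id = p.id AND c.amount > 265.37

Result:
name  | amount 
------+--------
Alice | 636.16 
Alice | 1544.11
Alice | 1743.29
Carol | NULL   
Bob   | 726.62 
Bob   | 963.44 
Bob   | 1263.73
Bob   | 1462.24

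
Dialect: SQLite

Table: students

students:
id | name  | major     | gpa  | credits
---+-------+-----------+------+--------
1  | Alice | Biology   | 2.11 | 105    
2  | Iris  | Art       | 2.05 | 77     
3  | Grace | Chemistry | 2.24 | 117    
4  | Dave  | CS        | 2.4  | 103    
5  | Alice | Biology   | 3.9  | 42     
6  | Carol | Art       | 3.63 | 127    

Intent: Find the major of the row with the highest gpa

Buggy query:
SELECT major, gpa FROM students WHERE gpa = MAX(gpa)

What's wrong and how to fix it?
Bug: WHERE is evaluated per row; an aggregate over the whole table isn't defined there

Fix: Wrap MAX in a scalar subquery so WHERE compares against a single value

Corrected query:
SELECT major, gpa FROM students WHERE gpa = (SELECT MAX(gpa) FROM students)

Result:
major   | gpa
--------+----
Biology | 3.9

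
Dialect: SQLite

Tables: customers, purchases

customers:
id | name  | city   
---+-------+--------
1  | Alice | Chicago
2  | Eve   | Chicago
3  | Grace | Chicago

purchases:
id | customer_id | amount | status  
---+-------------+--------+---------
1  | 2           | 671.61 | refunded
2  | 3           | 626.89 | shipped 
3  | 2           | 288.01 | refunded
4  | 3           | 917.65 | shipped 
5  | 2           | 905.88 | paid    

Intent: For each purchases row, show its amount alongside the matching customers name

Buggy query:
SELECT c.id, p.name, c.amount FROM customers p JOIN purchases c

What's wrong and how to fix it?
Bug: JOIN with no ON clause produces a cartesian product; every purchases row pairs with every customers row

Fix: Add ON c.customer_id = p.id to the JOIN

Corrected query:
SELECT c.id, p.name, c.amount FROM customers p JOIN purchases c ON c.customer_id = p.id

Result:
id | name  | amount
---+-------+-------
1  | Eve   | 671.61
2  | Grace | 626.89
3  | Eve   | 288.01
4  | Grace | 917.65
5  | Eve   | 905.88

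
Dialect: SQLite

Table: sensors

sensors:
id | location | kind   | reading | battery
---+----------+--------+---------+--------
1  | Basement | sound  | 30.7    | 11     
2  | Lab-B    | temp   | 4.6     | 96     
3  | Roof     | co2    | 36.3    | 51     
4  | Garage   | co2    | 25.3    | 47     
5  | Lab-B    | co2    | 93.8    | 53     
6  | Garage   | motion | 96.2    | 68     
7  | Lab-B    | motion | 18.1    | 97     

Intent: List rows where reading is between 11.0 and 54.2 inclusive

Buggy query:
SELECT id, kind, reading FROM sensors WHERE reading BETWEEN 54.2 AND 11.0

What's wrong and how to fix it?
Bug: BETWEEN expects the lower bound first; with 54.2 AND 11.0 the range is empty

Fix: Swap the bounds so the smaller value comes first

Corrected query:
SELECT id, kind, reading FROM sensors WHERE reading BETWEEN 11.0 AND 54.2

Result:
id | kind   | reading
---+--------+--------
1  | sound  | 30.7   
3  | co2    | 36.3   
4  | co2    | 25.3   
7  | motion | 18.1   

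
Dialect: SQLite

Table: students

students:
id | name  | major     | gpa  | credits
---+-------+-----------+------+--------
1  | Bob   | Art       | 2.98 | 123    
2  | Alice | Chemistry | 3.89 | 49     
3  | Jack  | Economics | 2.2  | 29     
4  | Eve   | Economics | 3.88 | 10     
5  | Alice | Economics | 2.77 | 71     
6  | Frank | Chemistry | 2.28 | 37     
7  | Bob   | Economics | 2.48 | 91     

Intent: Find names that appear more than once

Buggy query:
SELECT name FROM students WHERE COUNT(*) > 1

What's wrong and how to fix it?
Bug: WHERE can't reference COUNT(*); aggregates are computed after WHERE

Fix: Group first, then use HAVING for the count condition

Corrected query:
SELECT name FROM students GROUP BY name HAVING COUNT(*) > 1

Result:
name 
-----
Alice
Bob  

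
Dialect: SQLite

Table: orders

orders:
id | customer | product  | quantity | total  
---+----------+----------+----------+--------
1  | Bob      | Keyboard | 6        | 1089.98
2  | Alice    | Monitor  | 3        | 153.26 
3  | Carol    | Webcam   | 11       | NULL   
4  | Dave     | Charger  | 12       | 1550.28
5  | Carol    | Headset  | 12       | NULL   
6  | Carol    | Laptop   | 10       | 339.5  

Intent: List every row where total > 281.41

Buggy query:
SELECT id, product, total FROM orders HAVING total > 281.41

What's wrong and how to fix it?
Bug: HAVING filters the output of aggregation, but this query has no GROUP BY and no aggregate functions, so SQLite rejects it (HAVING clause on a non-aggregate query); the condition here is per row

Fix: Replace HAVING with WHERE since the condition applies to individual rows

Corrected query:
SELECT id, product, total FROM orders WHERE total > 281.41

Result:
id | product  | total  
---+----------+--------
1  | Keyboard | 1089.98
4  | Charger  | 1550.28
6  | Laptop   | 339.5  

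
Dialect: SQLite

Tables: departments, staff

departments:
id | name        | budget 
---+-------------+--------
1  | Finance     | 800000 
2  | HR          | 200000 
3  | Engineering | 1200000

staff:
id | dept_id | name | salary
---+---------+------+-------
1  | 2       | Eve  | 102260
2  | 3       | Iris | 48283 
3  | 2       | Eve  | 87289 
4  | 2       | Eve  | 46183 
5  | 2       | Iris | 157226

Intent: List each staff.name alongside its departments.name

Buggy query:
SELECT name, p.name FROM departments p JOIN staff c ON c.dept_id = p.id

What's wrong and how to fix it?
Bug: Both tables have a 'name' column; the unqualified reference is ambiguous

Fix: Prefix ambiguous columns with the table alias

Corrected query:
SELECT c.name, p.name FROM departments p JOIN staff c ON c.dept_id = p.id

Result:
name | name       
-----+------------
Eve  | HR         
Iris | Engineering
Eve  | HR         
Eve  | HR         
Iris | HR         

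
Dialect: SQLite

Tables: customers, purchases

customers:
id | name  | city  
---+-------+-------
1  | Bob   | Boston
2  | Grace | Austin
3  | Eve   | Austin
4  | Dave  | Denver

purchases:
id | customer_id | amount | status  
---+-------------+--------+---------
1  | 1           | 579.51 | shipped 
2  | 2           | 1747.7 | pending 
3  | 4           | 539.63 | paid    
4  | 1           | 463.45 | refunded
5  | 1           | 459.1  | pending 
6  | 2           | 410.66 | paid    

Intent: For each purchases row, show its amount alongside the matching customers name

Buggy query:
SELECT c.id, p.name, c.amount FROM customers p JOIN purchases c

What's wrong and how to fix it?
Bug: Missing join condition: each purchases row is matched to all customers rows instead of just its own

Fix: Specify the join condition linking the foreign key to the parent id

Corrected query:
SELECT c.id, p.name, c.amount FROM customers p JOIN purchases c ON c.customer_id = p.id

Result:
id | name  | amount
---+-------+-------
1  | Bob   | 579.51
2  | Grace | 1747.7
3  | Dave  | 539.63
4  | Bob   | 463.45
5  | Bob   | 459.1 
6  | Grace | 410.66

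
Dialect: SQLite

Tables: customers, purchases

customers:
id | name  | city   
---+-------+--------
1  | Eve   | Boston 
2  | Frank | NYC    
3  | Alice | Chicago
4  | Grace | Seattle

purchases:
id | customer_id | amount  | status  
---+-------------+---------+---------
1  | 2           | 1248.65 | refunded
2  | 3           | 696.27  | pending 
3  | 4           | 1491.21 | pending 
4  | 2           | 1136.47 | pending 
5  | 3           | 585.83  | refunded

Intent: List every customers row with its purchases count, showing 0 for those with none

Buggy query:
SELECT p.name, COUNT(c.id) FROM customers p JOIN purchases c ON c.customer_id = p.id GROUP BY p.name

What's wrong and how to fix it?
Bug: INNER JOIN drops customers rows that have no matching purchases rows

Fix: Switch to LEFT JOIN to retain unmatched parent rows

Corrected query:
SELECT p.name, COUNT(c.id) FROM customers p LEFT JOIN purchases c ON c.customer_id = p.id GROUP BY p.name

Result:
name  | COUNT(c.id)
------+------------
Alice | 2          
Eve   | 0          
Frank | 2          
Grace | 1          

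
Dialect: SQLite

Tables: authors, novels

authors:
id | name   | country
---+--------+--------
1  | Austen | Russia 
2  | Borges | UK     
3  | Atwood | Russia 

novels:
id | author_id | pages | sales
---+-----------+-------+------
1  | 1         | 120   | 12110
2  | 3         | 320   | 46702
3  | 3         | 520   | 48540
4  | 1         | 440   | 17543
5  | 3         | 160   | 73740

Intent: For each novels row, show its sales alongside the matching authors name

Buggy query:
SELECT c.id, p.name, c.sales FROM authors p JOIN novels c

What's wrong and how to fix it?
Bug: JOIN with no ON clause produces a cartesian product; every novels row pairs with every authors row

Fix: Specify the join condition linking the foreign key to the parent id

Corrected query:
SELECT c.id, p.name, c.sales FROM authors p JOIN novels c ON c.author_id = p.id

Result:
id | name   | sales
---+--------+------
1  | Austen | 12110
2  | Atwood | 46702
3  | Atwood | 48540
4  | Austen | 17543
5  | Atwood | 73740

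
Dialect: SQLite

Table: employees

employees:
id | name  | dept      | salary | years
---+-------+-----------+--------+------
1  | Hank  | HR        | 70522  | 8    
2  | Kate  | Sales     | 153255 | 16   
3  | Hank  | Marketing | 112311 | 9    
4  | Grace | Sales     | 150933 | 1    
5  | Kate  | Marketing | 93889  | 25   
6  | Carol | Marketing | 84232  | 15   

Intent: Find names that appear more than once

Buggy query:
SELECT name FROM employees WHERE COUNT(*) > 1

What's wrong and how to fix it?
Bug: COUNT(*) is an aggregate and cannot be used in WHERE

Fix: GROUP BY name, then filter groups with HAVING COUNT(*) > 1

Corrected query:
SELECT name FROM employees GROUP BY name HAVING COUNT(*) > 1

Result:
name
----
Hank
Kate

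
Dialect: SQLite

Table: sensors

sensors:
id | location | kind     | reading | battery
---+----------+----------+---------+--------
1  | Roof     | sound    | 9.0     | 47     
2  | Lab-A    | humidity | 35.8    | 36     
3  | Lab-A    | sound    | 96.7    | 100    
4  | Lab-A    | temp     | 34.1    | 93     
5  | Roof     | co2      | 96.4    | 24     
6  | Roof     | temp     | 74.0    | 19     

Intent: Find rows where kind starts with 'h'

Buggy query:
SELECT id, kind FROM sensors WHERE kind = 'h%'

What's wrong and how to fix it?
Bug: '=' compares the literal string including the % character; pattern matching needs LIKE

Fix: Replace '=' with LIKE so 'h%' is treated as a pattern

Corrected query:
SELECT id, kind FROM sensors WHERE kind LIKE 'h%'

Result:
id | kind    
---+---------
2  | humidity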